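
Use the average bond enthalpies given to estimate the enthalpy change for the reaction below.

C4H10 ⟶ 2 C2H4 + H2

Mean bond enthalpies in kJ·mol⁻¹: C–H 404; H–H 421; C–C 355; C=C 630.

Bonds broken (reactants):
  C–C: 3 × 355 = 1065
  C–H: 10 × 404 = 4040
  Σ(broken) = 5105 kJ
Bonds formed (products):
  C–H: 8 × 404 = 3232
  C=C: 2 × 630 = 1260
  H–H: 1 × 421 = 421
  Σ(formed) = 4913 kJ
ΔH = Σ(broken) − Σ(formed) = 5105 − 4913 = +192 kJ

ΔH ≈ +192 kJ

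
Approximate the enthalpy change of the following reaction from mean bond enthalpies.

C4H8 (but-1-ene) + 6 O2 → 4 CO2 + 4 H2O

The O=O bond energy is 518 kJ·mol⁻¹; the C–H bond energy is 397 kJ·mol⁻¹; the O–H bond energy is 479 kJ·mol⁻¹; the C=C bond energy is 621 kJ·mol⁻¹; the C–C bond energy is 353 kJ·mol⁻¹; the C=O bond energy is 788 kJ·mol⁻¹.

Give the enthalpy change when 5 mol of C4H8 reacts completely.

ΔH = −12625 kJ

Bonds broken (reactants):
  C–C: 2 × 353 = 706
  C–H: 8 × 397 = 3176
  C=C: 1 × 621 = 621
  O=O: 6 × 518 = 3108
  Σ(broken) = 7611 kJ
Bonds formed (products):
  C=O: 8 × 788 = 6304
  O–H: 8 × 479 = 3832
  Σ(formed) = 10136 kJ
ΔH = Σ(broken) − Σ(formed) = 7611 − 10136 = −2525 kJ
For 5× the reaction as written: 5 × (−2525) = −12625 kJ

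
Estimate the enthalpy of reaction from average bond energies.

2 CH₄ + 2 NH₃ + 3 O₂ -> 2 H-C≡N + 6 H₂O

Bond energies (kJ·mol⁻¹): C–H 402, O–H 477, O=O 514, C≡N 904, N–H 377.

ΔH ≈ −1316 kJ

Bonds broken (reactants):
  C–H: 8 × 402 = 3216
  N–H: 6 × 377 = 2262
  O=O: 3 × 514 = 1542
  Σ(broken) = 7020 kJ
Bonds formed (products):
  C≡N: 2 × 904 = 1808
  C–H: 2 × 402 = 804
  O–H: 12 × 477 = 5724
  Σ(formed) = 8336 kJ
ΔH = Σ(broken) − Σ(formed) = 7020 − 8336 = −1316 kJ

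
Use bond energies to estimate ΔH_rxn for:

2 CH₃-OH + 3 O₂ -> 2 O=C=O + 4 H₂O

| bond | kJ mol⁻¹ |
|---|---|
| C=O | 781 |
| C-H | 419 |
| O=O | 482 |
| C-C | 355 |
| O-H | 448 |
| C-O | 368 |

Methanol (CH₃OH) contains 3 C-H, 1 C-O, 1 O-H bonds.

Bonds broken (reactants):
  C-H: 6 × 419 = 2514
  C-O: 2 × 368 = 736
  O-H: 2 × 448 = 896
  O=O: 3 × 482 = 1446
  Σ(broken) = 5592 kJ
Bonds formed (products):
  C=O: 4 × 781 = 3124
  O-H: 8 × 448 = 3584
  Σ(formed) = 6708 kJ
ΔH = Σ(broken) − Σ(formed) = 5592 − 6708 = −1116 kJ

ΔH ≈ −1116 kJ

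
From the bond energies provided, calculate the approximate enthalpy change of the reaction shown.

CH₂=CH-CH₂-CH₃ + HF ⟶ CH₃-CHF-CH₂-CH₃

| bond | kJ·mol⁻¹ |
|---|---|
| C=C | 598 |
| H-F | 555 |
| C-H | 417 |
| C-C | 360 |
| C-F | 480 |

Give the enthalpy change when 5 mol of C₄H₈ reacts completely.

Bonds broken (reactants):
  C-C: 2 × 360 = 720
  C-H: 8 × 417 = 3336
  C=C: 1 × 598 = 598
  H-F: 1 × 555 = 555
  Σ(broken) = 5209 kJ
Bonds formed (products):
  C-C: 3 × 360 = 1080
  C-F: 1 × 480 = 480
  C-H: 9 × 417 = 3753
  Σ(formed) = 5313 kJ
ΔH = Σ(broken) − Σ(formed) = 5209 − 5313 = −104 kJ
For 5× the reaction as written: 5 × (−104) = −520 kJ

ΔH = −520 kJ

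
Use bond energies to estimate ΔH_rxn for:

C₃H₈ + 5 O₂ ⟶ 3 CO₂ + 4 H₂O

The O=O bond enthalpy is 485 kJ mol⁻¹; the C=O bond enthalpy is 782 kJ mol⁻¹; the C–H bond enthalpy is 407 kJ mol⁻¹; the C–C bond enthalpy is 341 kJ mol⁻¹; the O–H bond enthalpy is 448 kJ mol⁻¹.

ΔH ≈ −1913 kJ

Bonds broken (reactants):
  C–C: 2 × 341 = 682
  C–H: 8 × 407 = 3256
  O=O: 5 × 485 = 2425
  Σ(broken) = 6363 kJ
Bonds formed (products):
  C=O: 6 × 782 = 4692
  O–H: 8 × 448 = 3584
  Σ(formed) = 8276 kJ
ΔH = Σ(broken) − Σ(formed) = 6363 − 8276 = −1913 kJ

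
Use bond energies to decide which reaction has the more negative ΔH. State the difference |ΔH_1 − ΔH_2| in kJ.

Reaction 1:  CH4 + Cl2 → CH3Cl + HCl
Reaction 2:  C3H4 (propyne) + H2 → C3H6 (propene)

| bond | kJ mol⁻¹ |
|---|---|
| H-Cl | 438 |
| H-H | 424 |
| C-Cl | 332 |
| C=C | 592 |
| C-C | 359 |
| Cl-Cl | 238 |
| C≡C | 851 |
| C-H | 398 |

Reaction 1, by 21 kJ

Reaction 1:
  Bonds broken (reactants):
    C-H: 4 × 398 = 1592
    Cl-Cl: 1 × 238 = 238
    Σ(broken) = 1830 kJ
  Bonds formed (products):
    C-Cl: 1 × 332 = 332
    C-H: 3 × 398 = 1194
    H-Cl: 1 × 438 = 438
    Σ(formed) = 1964 kJ
  ΔH_1 = 1830 − 1964 = −134 kJ
Reaction 2:
  Bonds broken (reactants):
    C≡C: 1 × 851 = 851
    C-C: 1 × 359 = 359
    C-H: 4 × 398 = 1592
    H-H: 1 × 424 = 424
    Σ(broken) = 3226 kJ
  Bonds formed (products):
    C-C: 1 × 359 = 359
    C-H: 6 × 398 = 2388
    C=C: 1 × 592 = 592
    Σ(formed) = 3339 kJ
  ΔH_2 = 3226 − 3339 = −113 kJ
ΔH_1 − ΔH_2 = −21 kJ, so reaction 1 has the more negative ΔH; |ΔH_1 − ΔH_2| = 21 kJ.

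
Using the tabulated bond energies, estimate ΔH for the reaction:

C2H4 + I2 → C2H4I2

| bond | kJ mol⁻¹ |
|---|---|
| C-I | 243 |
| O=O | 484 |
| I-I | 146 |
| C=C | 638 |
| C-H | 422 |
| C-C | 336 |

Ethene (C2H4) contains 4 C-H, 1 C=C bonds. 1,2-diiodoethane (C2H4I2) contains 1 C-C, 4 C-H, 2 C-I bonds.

ΔH ≈ −38 kJ

Bonds broken (reactants):
  C-H: 4 × 422 = 1688
  C=C: 1 × 638 = 638
  I-I: 1 × 146 = 146
  Σ(broken) = 2472 kJ
Bonds formed (products):
  C-C: 1 × 336 = 336
  C-H: 4 × 422 = 1688
  C-I: 2 × 243 = 486
  Σ(formed) = 2510 kJ
ΔH = Σ(broken) − Σ(formed) = 2472 − 2510 = −38 kJ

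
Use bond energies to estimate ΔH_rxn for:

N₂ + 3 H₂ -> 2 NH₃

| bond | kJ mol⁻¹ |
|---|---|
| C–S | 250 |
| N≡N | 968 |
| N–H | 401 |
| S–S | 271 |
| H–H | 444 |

Bonds broken (reactants):
  H–H: 3 × 444 = 1332
  N≡N: 1 × 968 = 968
  Σ(broken) = 2300 kJ
Bonds formed (products):
  N–H: 6 × 401 = 2406
  Σ(formed) = 2406 kJ
ΔH = Σ(broken) − Σ(formed) = 2300 − 2406 = −106 kJ

ΔH ≈ −106 kJ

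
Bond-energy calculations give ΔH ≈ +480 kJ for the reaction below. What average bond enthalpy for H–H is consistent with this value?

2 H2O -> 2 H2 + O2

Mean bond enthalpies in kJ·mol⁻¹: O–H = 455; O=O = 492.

Let D be the H–H bond energy.
Σ(broken) = 4×455 = 1820
Σ(formed) = 2×D + 1×492 = 492 + 2D
ΔH = Σ(broken) − Σ(formed) = (1820) − (492 + 2D) = +1328 − 2D
Setting this equal to +480 kJ gives 2D = 848, so D = 424 kJ/mol.

D(H–H) ≈ 424 kJ/mol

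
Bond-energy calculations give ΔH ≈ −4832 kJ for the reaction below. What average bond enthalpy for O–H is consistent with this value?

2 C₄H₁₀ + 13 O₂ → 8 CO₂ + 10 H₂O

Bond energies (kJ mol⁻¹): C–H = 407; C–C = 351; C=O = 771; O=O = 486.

Let D be the O–H bond energy.
Σ(broken) = 6×351 + 20×407 + 13×486 = 16564
Σ(formed) = 16×771 + 20×D = 12336 + 20D
ΔH = Σ(broken) − Σ(formed) = (16564) − (12336 + 20D) = +4228 − 20D
Setting this equal to −4832 kJ gives 20D = 9060, so D = 453 kJ/mol.

D(O–H) ≈ 453 kJ/mol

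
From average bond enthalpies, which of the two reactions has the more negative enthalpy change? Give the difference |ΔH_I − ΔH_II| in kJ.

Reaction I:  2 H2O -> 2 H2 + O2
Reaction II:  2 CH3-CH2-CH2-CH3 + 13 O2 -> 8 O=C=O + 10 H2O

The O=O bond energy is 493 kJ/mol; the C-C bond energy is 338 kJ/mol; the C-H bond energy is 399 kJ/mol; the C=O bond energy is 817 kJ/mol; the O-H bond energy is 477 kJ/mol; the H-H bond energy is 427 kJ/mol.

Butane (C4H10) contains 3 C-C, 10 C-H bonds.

Reaction II, by 6756 kJ

Reaction I:
  Bonds broken (reactants):
    O-H: 4 × 477 = 1908
    Σ(broken) = 1908 kJ
  Bonds formed (products):
    H-H: 2 × 427 = 854
    O=O: 1 × 493 = 493
    Σ(formed) = 1347 kJ
  ΔH_I = 1908 − 1347 = +561 kJ
Reaction II:
  Bonds broken (reactants):
    C-C: 6 × 338 = 2028
    C-H: 20 × 399 = 7980
    O=O: 13 × 493 = 6409
    Σ(broken) = 16417 kJ
  Bonds formed (products):
    C=O: 16 × 817 = 13072
    O-H: 20 × 477 = 9540
    Σ(formed) = 22612 kJ
  ΔH_II = 16417 − 22612 = −6195 kJ
ΔH_I − ΔH_II = +6756 kJ, so reaction II has the more negative ΔH; |ΔH_I − ΔH_II| = 6756 kJ.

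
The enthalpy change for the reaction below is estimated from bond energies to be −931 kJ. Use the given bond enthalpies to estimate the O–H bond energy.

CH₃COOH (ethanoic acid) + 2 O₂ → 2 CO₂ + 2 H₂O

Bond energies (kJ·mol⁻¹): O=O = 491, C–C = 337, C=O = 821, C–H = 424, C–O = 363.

D(O–H) ≈ 474 kJ/mol

Let D be the O–H bond energy.
Σ(broken) = 1×337 + 3×424 + 1×363 + 1×821 + 1×D + 2×491 = 3775 + D
Σ(formed) = 4×821 + 4×D = 3284 + 4D
ΔH = Σ(broken) − Σ(formed) = (3775 + D) − (3284 + 4D) = +491 − 3D
Setting this equal to −931 kJ gives 3D = 1422, so D = 474 kJ/mol.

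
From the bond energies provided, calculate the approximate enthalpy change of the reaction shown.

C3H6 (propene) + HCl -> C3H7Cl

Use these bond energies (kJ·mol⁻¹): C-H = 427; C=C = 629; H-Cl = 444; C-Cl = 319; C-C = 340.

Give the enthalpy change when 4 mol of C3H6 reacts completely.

ΔH = −52 kJ

Bonds broken (reactants):
  C-C: 1 × 340 = 340
  C-H: 6 × 427 = 2562
  C=C: 1 × 629 = 629
  H-Cl: 1 × 444 = 444
  Σ(broken) = 3975 kJ
Bonds formed (products):
  C-C: 2 × 340 = 680
  C-Cl: 1 × 319 = 319
  C-H: 7 × 427 = 2989
  Σ(formed) = 3988 kJ
ΔH = Σ(broken) − Σ(formed) = 3975 − 3988 = −13 kJ
For 4× the reaction as written: 4 × (−13) = −52 kJ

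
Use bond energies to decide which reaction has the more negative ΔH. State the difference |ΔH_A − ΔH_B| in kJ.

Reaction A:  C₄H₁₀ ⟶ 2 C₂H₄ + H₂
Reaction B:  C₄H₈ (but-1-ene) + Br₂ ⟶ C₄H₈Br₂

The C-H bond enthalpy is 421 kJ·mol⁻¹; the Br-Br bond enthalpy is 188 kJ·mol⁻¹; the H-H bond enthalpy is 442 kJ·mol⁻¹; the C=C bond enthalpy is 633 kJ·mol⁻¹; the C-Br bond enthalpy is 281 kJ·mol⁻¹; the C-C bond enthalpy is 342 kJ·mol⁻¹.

Reaction B, by 243 kJ

Reaction A:
  Bonds broken (reactants):
    C-C: 3 × 342 = 1026
    C-H: 10 × 421 = 4210
    Σ(broken) = 5236 kJ
  Bonds formed (products):
    C-H: 8 × 421 = 3368
    C=C: 2 × 633 = 1266
    H-H: 1 × 442 = 442
    Σ(formed) = 5076 kJ
  ΔH_A = 5236 − 5076 = +160 kJ
Reaction B:
  Bonds broken (reactants):
    Br-Br: 1 × 188 = 188
    C-C: 2 × 342 = 684
    C-H: 8 × 421 = 3368
    C=C: 1 × 633 = 633
    Σ(broken) = 4873 kJ
  Bonds formed (products):
    C-Br: 2 × 281 = 562
    C-C: 3 × 342 = 1026
    C-H: 8 × 421 = 3368
    Σ(formed) = 4956 kJ
  ΔH_B = 4873 − 4956 = −83 kJ
ΔH_A − ΔH_B = +243 kJ, so reaction B has the more negative ΔH; |ΔH_A − ΔH_B| = 243 kJ.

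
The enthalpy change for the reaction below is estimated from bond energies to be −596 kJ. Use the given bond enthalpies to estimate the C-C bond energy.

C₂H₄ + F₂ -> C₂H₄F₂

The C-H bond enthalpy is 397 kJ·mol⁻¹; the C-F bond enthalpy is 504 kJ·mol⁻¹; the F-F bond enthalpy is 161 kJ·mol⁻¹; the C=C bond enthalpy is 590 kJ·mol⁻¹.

Let D be the C-C bond energy.
Σ(broken) = 4×397 + 1×590 + 1×161 = 2339
Σ(formed) = 1×D + 2×504 + 4×397 = 2596 + D
ΔH = Σ(broken) − Σ(formed) = (2339) − (2596 + D) = −257 − D
Setting this equal to −596 kJ gives D = 339 kJ/mol.

D(C-C) ≈ 339 kJ/mol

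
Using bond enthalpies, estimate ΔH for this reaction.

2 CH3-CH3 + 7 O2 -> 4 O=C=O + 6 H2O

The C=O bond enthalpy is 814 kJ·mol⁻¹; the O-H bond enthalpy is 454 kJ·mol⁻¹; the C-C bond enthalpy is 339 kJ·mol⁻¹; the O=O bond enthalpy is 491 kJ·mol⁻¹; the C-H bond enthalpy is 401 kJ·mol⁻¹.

ΔH ≈ −3033 kJ

Bonds broken (reactants):
  C-C: 2 × 339 = 678
  C-H: 12 × 401 = 4812
  O=O: 7 × 491 = 3437
  Σ(broken) = 8927 kJ
Bonds formed (products):
  C=O: 8 × 814 = 6512
  O-H: 12 × 454 = 5448
  Σ(formed) = 11960 kJ
ΔH = Σ(broken) − Σ(formed) = 8927 − 11960 = −3033 kJ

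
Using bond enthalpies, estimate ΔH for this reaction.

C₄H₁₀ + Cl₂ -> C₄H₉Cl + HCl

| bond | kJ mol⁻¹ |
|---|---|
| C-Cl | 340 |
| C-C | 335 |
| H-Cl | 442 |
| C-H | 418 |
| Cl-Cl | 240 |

Bonds broken (reactants):
  C-C: 3 × 335 = 1005
  C-H: 10 × 418 = 4180
  Cl-Cl: 1 × 240 = 240
  Σ(broken) = 5425 kJ
Bonds formed (products):
  C-C: 3 × 335 = 1005
  C-Cl: 1 × 340 = 340
  C-H: 9 × 418 = 3762
  H-Cl: 1 × 442 = 442
  Σ(formed) = 5549 kJ
ΔH = Σ(broken) − Σ(formed) = 5425 − 5549 = −124 kJ

ΔH ≈ −124 kJ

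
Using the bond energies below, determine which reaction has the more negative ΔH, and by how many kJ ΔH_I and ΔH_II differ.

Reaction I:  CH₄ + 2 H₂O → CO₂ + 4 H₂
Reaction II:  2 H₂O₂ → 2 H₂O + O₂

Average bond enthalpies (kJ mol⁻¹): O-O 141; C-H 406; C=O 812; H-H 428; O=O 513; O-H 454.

Reaction I:
  Bonds broken (reactants):
    C-H: 4 × 406 = 1624
    O-H: 4 × 454 = 1816
    Σ(broken) = 3440 kJ
  Bonds formed (products):
    C=O: 2 × 812 = 1624
    H-H: 4 × 428 = 1712
    Σ(formed) = 3336 kJ
  ΔH_I = 3440 − 3336 = +104 kJ
Reaction II:
  Bonds broken (reactants):
    O-H: 4 × 454 = 1816
    O-O: 2 × 141 = 282
    Σ(broken) = 2098 kJ
  Bonds formed (products):
    O-H: 4 × 454 = 1816
    O=O: 1 × 513 = 513
    Σ(formed) = 2329 kJ
  ΔH_II = 2098 − 2329 = −231 kJ
ΔH_I − ΔH_II = +335 kJ, so reaction II has the more negative ΔH; |ΔH_I − ΔH_II| = 335 kJ.

Reaction II, by 335 kJ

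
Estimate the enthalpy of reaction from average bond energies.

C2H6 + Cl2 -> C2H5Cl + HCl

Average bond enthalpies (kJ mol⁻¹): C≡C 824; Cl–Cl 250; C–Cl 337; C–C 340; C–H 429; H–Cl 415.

Bonds broken (reactants):
  C–C: 1 × 340 = 340
  C–H: 6 × 429 = 2574
  Cl–Cl: 1 × 250 = 250
  Σ(broken) = 3164 kJ
Bonds formed (products):
  C–C: 1 × 340 = 340
  C–Cl: 1 × 337 = 337
  C–H: 5 × 429 = 2145
  H–Cl: 1 × 415 = 415
  Σ(formed) = 3237 kJ
ΔH = Σ(broken) − Σ(formed) = 3164 − 3237 = −73 kJ

ΔH ≈ −73 kJ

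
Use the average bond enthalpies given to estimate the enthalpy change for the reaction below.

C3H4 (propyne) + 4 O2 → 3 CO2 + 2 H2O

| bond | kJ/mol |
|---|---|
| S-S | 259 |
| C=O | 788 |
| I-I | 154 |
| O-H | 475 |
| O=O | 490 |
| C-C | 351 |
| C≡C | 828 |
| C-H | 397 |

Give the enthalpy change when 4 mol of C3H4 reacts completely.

Bonds broken (reactants):
  C≡C: 1 × 828 = 828
  C-C: 1 × 351 = 351
  C-H: 4 × 397 = 1588
  O=O: 4 × 490 = 1960
  Σ(broken) = 4727 kJ
Bonds formed (products):
  C=O: 6 × 788 = 4728
  O-H: 4 × 475 = 1900
  Σ(formed) = 6628 kJ
ΔH = Σ(broken) − Σ(formed) = 4727 − 6628 = −1901 kJ
For 4× the reaction as written: 4 × (−1901) = −7604 kJ

ΔH = −7604 kJ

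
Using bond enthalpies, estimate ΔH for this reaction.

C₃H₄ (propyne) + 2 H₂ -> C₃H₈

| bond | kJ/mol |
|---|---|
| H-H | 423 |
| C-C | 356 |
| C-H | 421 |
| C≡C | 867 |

ΔH ≈ −327 kJ

Bonds broken (reactants):
  C≡C: 1 × 867 = 867
  C-C: 1 × 356 = 356
  C-H: 4 × 421 = 1684
  H-H: 2 × 423 = 846
  Σ(broken) = 3753 kJ
Bonds formed (products):
  C-C: 2 × 356 = 712
  C-H: 8 × 421 = 3368
  Σ(formed) = 4080 kJ
ΔH = Σ(broken) − Σ(formed) = 3753 − 4080 = −327 kJ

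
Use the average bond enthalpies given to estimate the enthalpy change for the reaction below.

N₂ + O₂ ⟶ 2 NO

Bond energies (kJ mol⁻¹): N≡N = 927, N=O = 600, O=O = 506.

Bonds broken (reactants):
  N≡N: 1 × 927 = 927
  O=O: 1 × 506 = 506
  Σ(broken) = 1433 kJ
Bonds formed (products):
  N=O: 2 × 600 = 1200
  Σ(formed) = 1200 kJ
ΔH = Σ(broken) − Σ(formed) = 1433 − 1200 = +233 kJ

ΔH ≈ +233 kJ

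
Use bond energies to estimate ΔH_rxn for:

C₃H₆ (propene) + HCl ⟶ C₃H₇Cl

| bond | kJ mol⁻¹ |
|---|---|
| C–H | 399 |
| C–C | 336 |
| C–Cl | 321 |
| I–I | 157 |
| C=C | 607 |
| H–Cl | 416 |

ΔH ≈ −33 kJ

Bonds broken (reactants):
  C–C: 1 × 336 = 336
  C–H: 6 × 399 = 2394
  C=C: 1 × 607 = 607
  H–Cl: 1 × 416 = 416
  Σ(broken) = 3753 kJ
Bonds formed (products):
  C–C: 2 × 336 = 672
  C–Cl: 1 × 321 = 321
  C–H: 7 × 399 = 2793
  Σ(formed) = 3786 kJ
ΔH = Σ(broken) − Σ(formed) = 3753 − 3786 = −33 kJ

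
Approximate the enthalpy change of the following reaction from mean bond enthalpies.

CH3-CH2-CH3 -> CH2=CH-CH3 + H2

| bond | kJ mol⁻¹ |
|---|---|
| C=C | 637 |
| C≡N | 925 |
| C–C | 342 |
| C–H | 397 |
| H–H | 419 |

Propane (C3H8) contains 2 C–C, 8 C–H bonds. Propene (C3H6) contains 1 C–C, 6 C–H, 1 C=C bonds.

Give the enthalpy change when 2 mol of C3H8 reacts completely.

ΔH = +160 kJ

Bonds broken (reactants):
  C–C: 2 × 342 = 684
  C–H: 8 × 397 = 3176
  Σ(broken) = 3860 kJ
Bonds formed (products):
  C–C: 1 × 342 = 342
  C–H: 6 × 397 = 2382
  C=C: 1 × 637 = 637
  H–H: 1 × 419 = 419
  Σ(formed) = 3780 kJ
ΔH = Σ(broken) − Σ(formed) = 3860 − 3780 = +80 kJ
For 2× the reaction as written: 2 × (+80) = +160 kJ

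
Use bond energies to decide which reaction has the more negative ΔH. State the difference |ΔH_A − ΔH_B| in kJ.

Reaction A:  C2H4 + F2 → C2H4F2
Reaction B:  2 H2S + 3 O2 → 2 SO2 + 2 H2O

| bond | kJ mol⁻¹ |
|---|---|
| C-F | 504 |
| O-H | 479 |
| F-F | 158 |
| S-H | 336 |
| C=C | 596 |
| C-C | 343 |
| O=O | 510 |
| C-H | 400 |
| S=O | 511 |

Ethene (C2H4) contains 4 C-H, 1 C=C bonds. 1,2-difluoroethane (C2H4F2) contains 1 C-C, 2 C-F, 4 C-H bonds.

Reaction A:
  Bonds broken (reactants):
    C-H: 4 × 400 = 1600
    C=C: 1 × 596 = 596
    F-F: 1 × 158 = 158
    Σ(broken) = 2354 kJ
  Bonds formed (products):
    C-C: 1 × 343 = 343
    C-F: 2 × 504 = 1008
    C-H: 4 × 400 = 1600
    Σ(formed) = 2951 kJ
  ΔH_A = 2354 − 2951 = −597 kJ
Reaction B:
  Bonds broken (reactants):
    O=O: 3 × 510 = 1530
    S-H: 4 × 336 = 1344
    Σ(broken) = 2874 kJ
  Bonds formed (products):
    O-H: 4 × 479 = 1916
    S=O: 4 × 511 = 2044
    Σ(formed) = 3960 kJ
  ΔH_B = 2874 − 3960 = −1086 kJ
ΔH_A − ΔH_B = +489 kJ, so reaction B has the more negative ΔH; |ΔH_A − ΔH_B| = 489 kJ.

Reaction B, by 489 kJ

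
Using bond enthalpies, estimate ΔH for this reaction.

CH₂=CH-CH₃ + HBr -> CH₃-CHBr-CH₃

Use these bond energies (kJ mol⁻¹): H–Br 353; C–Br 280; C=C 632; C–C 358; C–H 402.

Bonds broken (reactants):
  C–C: 1 × 358 = 358
  C–H: 6 × 402 = 2412
  C=C: 1 × 632 = 632
  H–Br: 1 × 353 = 353
  Σ(broken) = 3755 kJ
Bonds formed (products):
  C–Br: 1 × 280 = 280
  C–C: 2 × 358 = 716
  C–H: 7 × 402 = 2814
  Σ(formed) = 3810 kJ
ΔH = Σ(broken) − Σ(formed) = 3755 − 3810 = −55 kJ

ΔH ≈ −55 kJ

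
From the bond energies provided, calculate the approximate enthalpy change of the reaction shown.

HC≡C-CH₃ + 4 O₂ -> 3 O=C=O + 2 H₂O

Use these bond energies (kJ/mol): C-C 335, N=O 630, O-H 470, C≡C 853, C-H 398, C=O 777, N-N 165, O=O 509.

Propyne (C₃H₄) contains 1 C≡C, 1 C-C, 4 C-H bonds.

Bonds broken (reactants):
  C≡C: 1 × 853 = 853
  C-C: 1 × 335 = 335
  C-H: 4 × 398 = 1592
  O=O: 4 × 509 = 2036
  Σ(broken) = 4816 kJ
Bonds formed (products):
  C=O: 6 × 777 = 4662
  O-H: 4 × 470 = 1880
  Σ(formed) = 6542 kJ
ΔH = Σ(broken) − Σ(formed) = 4816 − 6542 = −1726 kJ

ΔH ≈ −1726 kJ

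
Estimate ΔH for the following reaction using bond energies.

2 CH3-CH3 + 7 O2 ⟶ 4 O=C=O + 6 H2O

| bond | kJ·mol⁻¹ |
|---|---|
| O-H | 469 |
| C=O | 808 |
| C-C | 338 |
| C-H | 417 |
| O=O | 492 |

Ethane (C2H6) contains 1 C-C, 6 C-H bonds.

Bonds broken (reactants):
  C-C: 2 × 338 = 676
  C-H: 12 × 417 = 5004
  O=O: 7 × 492 = 3444
  Σ(broken) = 9124 kJ
Bonds formed (products):
  C=O: 8 × 808 = 6464
  O-H: 12 × 469 = 5628
  Σ(formed) = 12092 kJ
ΔH = Σ(broken) − Σ(formed) = 9124 − 12092 = −2968 kJ

ΔH ≈ −2968 kJ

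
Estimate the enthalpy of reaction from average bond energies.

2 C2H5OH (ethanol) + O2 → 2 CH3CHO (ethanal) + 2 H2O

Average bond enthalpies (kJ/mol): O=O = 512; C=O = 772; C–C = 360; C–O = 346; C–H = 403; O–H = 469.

ΔH ≈ −472 kJ

Bonds broken (reactants):
  C–C: 2 × 360 = 720
  C–H: 10 × 403 = 4030
  C–O: 2 × 346 = 692
  O–H: 2 × 469 = 938
  O=O: 1 × 512 = 512
  Σ(broken) = 6892 kJ
Bonds formed (products):
  C–C: 2 × 360 = 720
  C–H: 8 × 403 = 3224
  C=O: 2 × 772 = 1544
  O–H: 4 × 469 = 1876
  Σ(formed) = 7364 kJ
ΔH = Σ(broken) − Σ(formed) = 6892 − 7364 = −472 kJ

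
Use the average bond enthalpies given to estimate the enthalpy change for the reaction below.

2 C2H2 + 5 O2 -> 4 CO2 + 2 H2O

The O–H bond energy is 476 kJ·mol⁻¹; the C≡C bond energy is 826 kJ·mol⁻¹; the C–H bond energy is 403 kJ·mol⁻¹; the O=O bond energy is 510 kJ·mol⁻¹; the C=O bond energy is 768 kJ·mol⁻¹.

Bonds broken (reactants):
  C≡C: 2 × 826 = 1652
  C–H: 4 × 403 = 1612
  O=O: 5 × 510 = 2550
  Σ(broken) = 5814 kJ
Bonds formed (products):
  C=O: 8 × 768 = 6144
  O–H: 4 × 476 = 1904
  Σ(formed) = 8048 kJ
ΔH = Σ(broken) − Σ(formed) = 5814 − 8048 = −2234 kJ

ΔH ≈ −2234 kJ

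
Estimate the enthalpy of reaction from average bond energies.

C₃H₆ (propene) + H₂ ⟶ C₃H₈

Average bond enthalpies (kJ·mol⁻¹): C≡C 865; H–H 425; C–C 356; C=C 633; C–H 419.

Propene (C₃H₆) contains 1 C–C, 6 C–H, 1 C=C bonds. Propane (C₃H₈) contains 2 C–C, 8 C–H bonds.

ΔH ≈ −136 kJ

Bonds broken (reactants):
  C–C: 1 × 356 = 356
  C–H: 6 × 419 = 2514
  C=C: 1 × 633 = 633
  H–H: 1 × 425 = 425
  Σ(broken) = 3928 kJ
Bonds formed (products):
  C–C: 2 × 356 = 712
  C–H: 8 × 419 = 3352
  Σ(formed) = 4064 kJ
ΔH = Σ(broken) − Σ(formed) = 3928 − 4064 = −136 kJ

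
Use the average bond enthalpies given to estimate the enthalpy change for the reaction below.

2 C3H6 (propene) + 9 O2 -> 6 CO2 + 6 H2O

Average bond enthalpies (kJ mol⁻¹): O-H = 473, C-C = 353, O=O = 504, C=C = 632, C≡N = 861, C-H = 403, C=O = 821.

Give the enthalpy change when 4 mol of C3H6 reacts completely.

Bonds broken (reactants):
  C-C: 2 × 353 = 706
  C-H: 12 × 403 = 4836
  C=C: 2 × 632 = 1264
  O=O: 9 × 504 = 4536
  Σ(broken) = 11342 kJ
Bonds formed (products):
  C=O: 12 × 821 = 9852
  O-H: 12 × 473 = 5676
  Σ(formed) = 15528 kJ
ΔH = Σ(broken) − Σ(formed) = 11342 − 15528 = −4186 kJ
For 2× the reaction as written: 2 × (−4186) = −8372 kJ

ΔH = −8372 kJ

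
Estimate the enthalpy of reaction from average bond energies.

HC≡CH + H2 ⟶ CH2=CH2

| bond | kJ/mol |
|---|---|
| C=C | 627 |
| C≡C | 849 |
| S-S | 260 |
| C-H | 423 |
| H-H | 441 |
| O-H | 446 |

ΔH ≈ −183 kJ

Bonds broken (reactants):
  C≡C: 1 × 849 = 849
  C-H: 2 × 423 = 846
  H-H: 1 × 441 = 441
  Σ(broken) = 2136 kJ
Bonds formed (products):
  C-H: 4 × 423 = 1692
  C=C: 1 × 627 = 627
  Σ(formed) = 2319 kJ
ΔH = Σ(broken) − Σ(formed) = 2136 − 2319 = −183 kJ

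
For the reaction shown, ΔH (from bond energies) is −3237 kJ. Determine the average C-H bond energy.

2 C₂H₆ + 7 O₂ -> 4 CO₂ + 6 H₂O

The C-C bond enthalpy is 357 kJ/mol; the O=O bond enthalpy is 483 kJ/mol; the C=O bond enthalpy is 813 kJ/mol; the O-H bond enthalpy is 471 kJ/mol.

D(C-H) ≈ 402 kJ/mol

Let D be the C-H bond energy.
Σ(broken) = 2×357 + 12×D + 7×483 = 4095 + 12D
Σ(formed) = 8×813 + 12×471 = 12156
ΔH = Σ(broken) − Σ(formed) = (4095 + 12D) − (12156) = −8061 + 12D
Setting this equal to −3237 kJ gives 12D = 4824, so D = 402 kJ/mol.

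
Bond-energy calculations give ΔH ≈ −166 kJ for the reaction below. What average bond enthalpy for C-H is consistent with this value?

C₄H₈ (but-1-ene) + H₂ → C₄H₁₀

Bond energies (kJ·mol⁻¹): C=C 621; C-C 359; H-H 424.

D(C-H) ≈ 426 kJ/mol

Let D be the C-H bond energy.
Σ(broken) = 2×359 + 8×D + 1×621 + 1×424 = 1763 + 8D
Σ(formed) = 3×359 + 10×D = 1077 + 10D
ΔH = Σ(broken) − Σ(formed) = (1763 + 8D) − (1077 + 10D) = +686 − 2D
Setting this equal to −166 kJ gives 2D = 852, so D = 426 kJ/mol.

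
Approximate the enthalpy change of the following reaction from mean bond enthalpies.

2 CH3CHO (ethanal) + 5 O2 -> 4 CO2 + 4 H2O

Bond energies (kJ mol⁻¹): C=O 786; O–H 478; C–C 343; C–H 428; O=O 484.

ΔH ≈ −2010 kJ

Bonds broken (reactants):
  C–C: 2 × 343 = 686
  C–H: 8 × 428 = 3424
  C=O: 2 × 786 = 1572
  O=O: 5 × 484 = 2420
  Σ(broken) = 8102 kJ
Bonds formed (products):
  C=O: 8 × 786 = 6288
  O–H: 8 × 478 = 3824
  Σ(formed) = 10112 kJ
ΔH = Σ(broken) − Σ(formed) = 8102 − 10112 = −2010 kJ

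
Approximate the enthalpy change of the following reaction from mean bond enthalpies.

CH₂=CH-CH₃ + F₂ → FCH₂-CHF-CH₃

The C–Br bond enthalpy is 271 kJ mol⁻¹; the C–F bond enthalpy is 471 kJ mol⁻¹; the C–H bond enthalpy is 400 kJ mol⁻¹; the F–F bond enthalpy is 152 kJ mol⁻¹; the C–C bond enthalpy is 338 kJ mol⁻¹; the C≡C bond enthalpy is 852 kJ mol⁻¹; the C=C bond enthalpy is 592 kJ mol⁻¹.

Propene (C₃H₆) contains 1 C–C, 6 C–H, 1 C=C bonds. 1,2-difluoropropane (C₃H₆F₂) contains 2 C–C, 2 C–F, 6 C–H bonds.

Bonds broken (reactants):
  C–C: 1 × 338 = 338
  C–H: 6 × 400 = 2400
  C=C: 1 × 592 = 592
  F–F: 1 × 152 = 152
  Σ(broken) = 3482 kJ
Bonds formed (products):
  C–C: 2 × 338 = 676
  C–F: 2 × 471 = 942
  C–H: 6 × 400 = 2400
  Σ(formed) = 4018 kJ
ΔH = Σ(broken) − Σ(formed) = 3482 − 4018 = −536 kJ

ΔH ≈ −536 kJ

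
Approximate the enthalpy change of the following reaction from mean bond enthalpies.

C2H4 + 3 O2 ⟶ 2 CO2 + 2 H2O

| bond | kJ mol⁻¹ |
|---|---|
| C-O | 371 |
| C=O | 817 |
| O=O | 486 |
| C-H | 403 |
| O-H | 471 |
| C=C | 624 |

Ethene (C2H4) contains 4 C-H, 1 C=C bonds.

Bonds broken (reactants):
  C-H: 4 × 403 = 1612
  C=C: 1 × 624 = 624
  O=O: 3 × 486 = 1458
  Σ(broken) = 3694 kJ
Bonds formed (products):
  C=O: 4 × 817 = 3268
  O-H: 4 × 471 = 1884
  Σ(formed) = 5152 kJ
ΔH = Σ(broken) − Σ(formed) = 3694 − 5152 = −1458 kJ

ΔH ≈ −1458 kJ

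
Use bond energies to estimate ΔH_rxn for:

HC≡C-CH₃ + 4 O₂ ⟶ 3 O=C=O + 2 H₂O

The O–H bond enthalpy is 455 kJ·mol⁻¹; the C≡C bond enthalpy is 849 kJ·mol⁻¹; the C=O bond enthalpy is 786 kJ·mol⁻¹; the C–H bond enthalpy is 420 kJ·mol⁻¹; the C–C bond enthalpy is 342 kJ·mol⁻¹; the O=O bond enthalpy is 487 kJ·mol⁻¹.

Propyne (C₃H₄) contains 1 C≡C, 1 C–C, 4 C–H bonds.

ΔH ≈ −1717 kJ

Bonds broken (reactants):
  C≡C: 1 × 849 = 849
  C–C: 1 × 342 = 342
  C–H: 4 × 420 = 1680
  O=O: 4 × 487 = 1948
  Σ(broken) = 4819 kJ
Bonds formed (products):
  C=O: 6 × 786 = 4716
  O–H: 4 × 455 = 1820
  Σ(formed) = 6536 kJ
ΔH = Σ(broken) − Σ(formed) = 4819 − 6536 = −1717 kJ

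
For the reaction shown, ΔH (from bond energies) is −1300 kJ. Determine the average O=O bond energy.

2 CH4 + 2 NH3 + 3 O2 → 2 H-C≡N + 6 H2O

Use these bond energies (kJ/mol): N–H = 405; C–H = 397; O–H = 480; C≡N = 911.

Let D be the O=O bond energy.
Σ(broken) = 8×397 + 6×405 + 3×D = 5606 + 3D
Σ(formed) = 2×911 + 2×397 + 12×480 = 8376
ΔH = Σ(broken) − Σ(formed) = (5606 + 3D) − (8376) = −2770 + 3D
Setting this equal to −1300 kJ gives 3D = 1470, so D = 490 kJ/mol.

D(O=O) ≈ 490 kJ/mol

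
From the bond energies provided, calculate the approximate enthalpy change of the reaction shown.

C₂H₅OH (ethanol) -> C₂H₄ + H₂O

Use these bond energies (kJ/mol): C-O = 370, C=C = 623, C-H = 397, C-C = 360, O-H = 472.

Bonds broken (reactants):
  C-C: 1 × 360 = 360
  C-H: 5 × 397 = 1985
  C-O: 1 × 370 = 370
  O-H: 1 × 472 = 472
  Σ(broken) = 3187 kJ
Bonds formed (products):
  C-H: 4 × 397 = 1588
  C=C: 1 × 623 = 623
  O-H: 2 × 472 = 944
  Σ(formed) = 3155 kJ
ΔH = Σ(broken) − Σ(formed) = 3187 − 3155 = +32 kJ

ΔH ≈ +32 kJ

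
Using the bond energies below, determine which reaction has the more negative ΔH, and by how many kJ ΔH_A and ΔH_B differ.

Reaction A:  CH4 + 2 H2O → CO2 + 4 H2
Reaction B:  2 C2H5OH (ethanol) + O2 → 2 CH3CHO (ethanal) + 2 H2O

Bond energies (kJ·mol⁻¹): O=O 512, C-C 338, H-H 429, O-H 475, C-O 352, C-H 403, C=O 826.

Reaction B, by 724 kJ

Reaction A:
  Bonds broken (reactants):
    C-H: 4 × 403 = 1612
    O-H: 4 × 475 = 1900
    Σ(broken) = 3512 kJ
  Bonds formed (products):
    C=O: 2 × 826 = 1652
    H-H: 4 × 429 = 1716
    Σ(formed) = 3368 kJ
  ΔH_A = 3512 − 3368 = +144 kJ
Reaction B:
  Bonds broken (reactants):
    C-C: 2 × 338 = 676
    C-H: 10 × 403 = 4030
    C-O: 2 × 352 = 704
    O-H: 2 × 475 = 950
    O=O: 1 × 512 = 512
    Σ(broken) = 6872 kJ
  Bonds formed (products):
    C-C: 2 × 338 = 676
    C-H: 8 × 403 = 3224
    C=O: 2 × 826 = 1652
    O-H: 4 × 475 = 1900
    Σ(formed) = 7452 kJ
  ΔH_B = 6872 − 7452 = −580 kJ
ΔH_A − ΔH_B = +724 kJ, so reaction B has the more negative ΔH; |ΔH_A − ΔH_B| = 724 kJ.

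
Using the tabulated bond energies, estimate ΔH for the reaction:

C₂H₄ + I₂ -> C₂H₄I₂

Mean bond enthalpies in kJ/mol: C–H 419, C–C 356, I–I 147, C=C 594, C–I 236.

ΔH ≈ −87 kJ

Bonds broken (reactants):
  C–H: 4 × 419 = 1676
  C=C: 1 × 594 = 594
  I–I: 1 × 147 = 147
  Σ(broken) = 2417 kJ
Bonds formed (products):
  C–C: 1 × 356 = 356
  C–H: 4 × 419 = 1676
  C–I: 2 × 236 = 472
  Σ(formed) = 2504 kJ
ΔH = Σ(broken) − Σ(formed) = 2417 − 2504 = −87 kJ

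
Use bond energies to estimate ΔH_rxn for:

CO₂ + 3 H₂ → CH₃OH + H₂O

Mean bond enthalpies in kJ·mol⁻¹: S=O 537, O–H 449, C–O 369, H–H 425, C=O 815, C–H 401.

ΔH ≈ −14 kJ

Bonds broken (reactants):
  C=O: 2 × 815 = 1630
  H–H: 3 × 425 = 1275
  Σ(broken) = 2905 kJ
Bonds formed (products):
  C–H: 3 × 401 = 1203
  C–O: 1 × 369 = 369
  O–H: 3 × 449 = 1347
  Σ(formed) = 2919 kJ
ΔH = Σ(broken) − Σ(formed) = 2905 − 2919 = −14 kJ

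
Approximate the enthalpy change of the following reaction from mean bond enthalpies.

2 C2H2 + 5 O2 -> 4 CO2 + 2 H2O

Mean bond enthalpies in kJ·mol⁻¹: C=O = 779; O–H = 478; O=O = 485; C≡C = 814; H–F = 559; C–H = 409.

Bonds broken (reactants):
  C≡C: 2 × 814 = 1628
  C–H: 4 × 409 = 1636
  O=O: 5 × 485 = 2425
  Σ(broken) = 5689 kJ
Bonds formed (products):
  C=O: 8 × 779 = 6232
  O–H: 4 × 478 = 1912
  Σ(formed) = 8144 kJ
ΔH = Σ(broken) − Σ(formed) = 5689 − 8144 = −2455 kJ

ΔH ≈ −2455 kJ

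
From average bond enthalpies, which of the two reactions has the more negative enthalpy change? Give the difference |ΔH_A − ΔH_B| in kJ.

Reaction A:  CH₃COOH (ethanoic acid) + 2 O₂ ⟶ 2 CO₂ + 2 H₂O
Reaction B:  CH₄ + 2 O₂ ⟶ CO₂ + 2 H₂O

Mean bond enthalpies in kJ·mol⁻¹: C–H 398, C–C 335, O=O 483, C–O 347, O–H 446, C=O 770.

Reaction A, by 40 kJ

Reaction A:
  Bonds broken (reactants):
    C–C: 1 × 335 = 335
    C–H: 3 × 398 = 1194
    C–O: 1 × 347 = 347
    C=O: 1 × 770 = 770
    O–H: 1 × 446 = 446
    O=O: 2 × 483 = 966
    Σ(broken) = 4058 kJ
  Bonds formed (products):
    C=O: 4 × 770 = 3080
    O–H: 4 × 446 = 1784
    Σ(formed) = 4864 kJ
  ΔH_A = 4058 − 4864 = −806 kJ
Reaction B:
  Bonds broken (reactants):
    C–H: 4 × 398 = 1592
    O=O: 2 × 483 = 966
    Σ(broken) = 2558 kJ
  Bonds formed (products):
    C=O: 2 × 770 = 1540
    O–H: 4 × 446 = 1784
    Σ(formed) = 3324 kJ
  ΔH_B = 2558 − 3324 = −766 kJ
ΔH_A − ΔH_B = −40 kJ, so reaction A has the more negative ΔH; |ΔH_A − ΔH_B| = 40 kJ.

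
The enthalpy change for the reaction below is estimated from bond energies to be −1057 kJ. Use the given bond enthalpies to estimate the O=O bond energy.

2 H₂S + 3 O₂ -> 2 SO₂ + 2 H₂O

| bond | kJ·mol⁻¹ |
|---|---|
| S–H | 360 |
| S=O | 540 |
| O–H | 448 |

Let D be the O=O bond energy.
Σ(broken) = 3×D + 4×360 = 1440 + 3D
Σ(formed) = 4×448 + 4×540 = 3952
ΔH = Σ(broken) − Σ(formed) = (1440 + 3D) − (3952) = −2512 + 3D
Setting this equal to −1057 kJ gives 3D = 1455, so D = 485 kJ/mol.

D(O=O) ≈ 485 kJ/mol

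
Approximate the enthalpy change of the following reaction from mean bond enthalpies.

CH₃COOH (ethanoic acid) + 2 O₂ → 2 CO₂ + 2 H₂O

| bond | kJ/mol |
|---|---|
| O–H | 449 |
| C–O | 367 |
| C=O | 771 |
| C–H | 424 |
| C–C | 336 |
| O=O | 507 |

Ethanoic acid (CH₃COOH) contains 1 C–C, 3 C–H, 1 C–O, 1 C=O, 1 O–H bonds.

Bonds broken (reactants):
  C–C: 1 × 336 = 336
  C–H: 3 × 424 = 1272
  C–O: 1 × 367 = 367
  C=O: 1 × 771 = 771
  O–H: 1 × 449 = 449
  O=O: 2 × 507 = 1014
  Σ(broken) = 4209 kJ
Bonds formed (products):
  C=O: 4 × 771 = 3084
  O–H: 4 × 449 = 1796
  Σ(formed) = 4880 kJ
ΔH = Σ(broken) − Σ(formed) = 4209 − 4880 = −671 kJ

ΔH ≈ −671 kJ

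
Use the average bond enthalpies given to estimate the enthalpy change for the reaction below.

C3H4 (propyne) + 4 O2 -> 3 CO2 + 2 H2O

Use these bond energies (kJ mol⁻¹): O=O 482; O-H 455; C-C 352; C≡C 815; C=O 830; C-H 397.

ΔH ≈ −2117 kJ

Bonds broken (reactants):
  C≡C: 1 × 815 = 815
  C-C: 1 × 352 = 352
  C-H: 4 × 397 = 1588
  O=O: 4 × 482 = 1928
  Σ(broken) = 4683 kJ
Bonds formed (products):
  C=O: 6 × 830 = 4980
  O-H: 4 × 455 = 1820
  Σ(formed) = 6800 kJ
ΔH = Σ(broken) − Σ(formed) = 4683 − 6800 = −2117 kJ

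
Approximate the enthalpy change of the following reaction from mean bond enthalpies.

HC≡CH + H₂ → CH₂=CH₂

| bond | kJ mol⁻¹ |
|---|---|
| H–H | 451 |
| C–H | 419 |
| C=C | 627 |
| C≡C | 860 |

ΔH ≈ −154 kJ

Bonds broken (reactants):
  C≡C: 1 × 860 = 860
  C–H: 2 × 419 = 838
  H–H: 1 × 451 = 451
  Σ(broken) = 2149 kJ
Bonds formed (products):
  C–H: 4 × 419 = 1676
  C=C: 1 × 627 = 627
  Σ(formed) = 2303 kJ
ΔH = Σ(broken) − Σ(formed) = 2149 − 2303 = −154 kJ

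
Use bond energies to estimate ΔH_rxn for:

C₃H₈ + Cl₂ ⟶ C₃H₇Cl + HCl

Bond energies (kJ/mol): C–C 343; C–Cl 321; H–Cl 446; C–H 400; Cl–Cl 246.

ΔH ≈ −121 kJ

Bonds broken (reactants):
  C–C: 2 × 343 = 686
  C–H: 8 × 400 = 3200
  Cl–Cl: 1 × 246 = 246
  Σ(broken) = 4132 kJ
Bonds formed (products):
  C–C: 2 × 343 = 686
  C–Cl: 1 × 321 = 321
  C–H: 7 × 400 = 2800
  H–Cl: 1 × 446 = 446
  Σ(formed) = 4253 kJ
ΔH = Σ(broken) − Σ(formed) = 4132 − 4253 = −121 kJ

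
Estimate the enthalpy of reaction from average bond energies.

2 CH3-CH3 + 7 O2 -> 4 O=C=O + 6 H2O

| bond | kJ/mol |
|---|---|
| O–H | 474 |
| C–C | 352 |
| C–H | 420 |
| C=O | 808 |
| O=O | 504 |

Bonds broken (reactants):
  C–C: 2 × 352 = 704
  C–H: 12 × 420 = 5040
  O=O: 7 × 504 = 3528
  Σ(broken) = 9272 kJ
Bonds formed (products):
  C=O: 8 × 808 = 6464
  O–H: 12 × 474 = 5688
  Σ(formed) = 12152 kJ
ΔH = Σ(broken) − Σ(formed) = 9272 − 12152 = −2880 kJ

ΔH ≈ −2880 kJ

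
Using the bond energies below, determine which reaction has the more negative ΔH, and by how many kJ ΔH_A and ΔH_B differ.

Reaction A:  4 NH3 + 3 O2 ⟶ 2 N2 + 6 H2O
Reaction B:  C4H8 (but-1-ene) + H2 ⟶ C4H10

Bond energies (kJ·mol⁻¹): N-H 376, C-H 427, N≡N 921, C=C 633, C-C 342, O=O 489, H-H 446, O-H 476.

Reaction A, by 1458 kJ

Reaction A:
  Bonds broken (reactants):
    N-H: 12 × 376 = 4512
    O=O: 3 × 489 = 1467
    Σ(broken) = 5979 kJ
  Bonds formed (products):
    N≡N: 2 × 921 = 1842
    O-H: 12 × 476 = 5712
    Σ(formed) = 7554 kJ
  ΔH_A = 5979 − 7554 = −1575 kJ
Reaction B:
  Bonds broken (reactants):
    C-C: 2 × 342 = 684
    C-H: 8 × 427 = 3416
    C=C: 1 × 633 = 633
    H-H: 1 × 446 = 446
    Σ(broken) = 5179 kJ
  Bonds formed (products):
    C-C: 3 × 342 = 1026
    C-H: 10 × 427 = 4270
    Σ(formed) = 5296 kJ
  ΔH_B = 5179 − 5296 = −117 kJ
ΔH_A − ΔH_B = −1458 kJ, so reaction A has the more negative ΔH; |ΔH_A − ΔH_B| = 1458 kJ.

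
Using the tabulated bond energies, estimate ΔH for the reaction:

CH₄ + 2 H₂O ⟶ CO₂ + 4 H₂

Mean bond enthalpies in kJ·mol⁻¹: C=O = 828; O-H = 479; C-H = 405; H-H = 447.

ΔH ≈ +92 kJ

Bonds broken (reactants):
  C-H: 4 × 405 = 1620
  O-H: 4 × 479 = 1916
  Σ(broken) = 3536 kJ
Bonds formed (products):
  C=O: 2 × 828 = 1656
  H-H: 4 × 447 = 1788
  Σ(formed) = 3444 kJ
ΔH = Σ(broken) − Σ(formed) = 3536 − 3444 = +92 kJ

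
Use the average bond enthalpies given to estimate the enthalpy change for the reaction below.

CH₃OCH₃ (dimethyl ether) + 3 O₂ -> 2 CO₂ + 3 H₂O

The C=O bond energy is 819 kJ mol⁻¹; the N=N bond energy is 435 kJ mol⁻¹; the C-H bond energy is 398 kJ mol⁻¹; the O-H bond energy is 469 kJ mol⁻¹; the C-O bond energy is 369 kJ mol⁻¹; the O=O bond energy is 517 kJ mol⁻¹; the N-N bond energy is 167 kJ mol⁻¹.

Bonds broken (reactants):
  C-H: 6 × 398 = 2388
  C-O: 2 × 369 = 738
  O=O: 3 × 517 = 1551
  Σ(broken) = 4677 kJ
Bonds formed (products):
  C=O: 4 × 819 = 3276
  O-H: 6 × 469 = 2814
  Σ(formed) = 6090 kJ
ΔH = Σ(broken) − Σ(formed) = 4677 − 6090 = −1413 kJ

ΔH ≈ −1413 kJ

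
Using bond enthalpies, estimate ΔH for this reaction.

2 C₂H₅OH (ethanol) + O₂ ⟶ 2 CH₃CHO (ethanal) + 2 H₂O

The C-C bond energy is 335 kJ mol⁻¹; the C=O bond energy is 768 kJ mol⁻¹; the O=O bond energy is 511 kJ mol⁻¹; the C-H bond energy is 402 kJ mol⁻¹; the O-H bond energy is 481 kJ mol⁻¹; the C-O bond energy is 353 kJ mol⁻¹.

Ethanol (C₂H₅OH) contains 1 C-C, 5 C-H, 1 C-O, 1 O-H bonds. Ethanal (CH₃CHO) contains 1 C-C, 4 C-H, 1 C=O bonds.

Bonds broken (reactants):
  C-C: 2 × 335 = 670
  C-H: 10 × 402 = 4020
  C-O: 2 × 353 = 706
  O-H: 2 × 481 = 962
  O=O: 1 × 511 = 511
  Σ(broken) = 6869 kJ
Bonds formed (products):
  C-C: 2 × 335 = 670
  C-H: 8 × 402 = 3216
  C=O: 2 × 768 = 1536
  O-H: 4 × 481 = 1924
  Σ(formed) = 7346 kJ
ΔH = Σ(broken) − Σ(formed) = 6869 − 7346 = −477 kJ

ΔH ≈ −477 kJ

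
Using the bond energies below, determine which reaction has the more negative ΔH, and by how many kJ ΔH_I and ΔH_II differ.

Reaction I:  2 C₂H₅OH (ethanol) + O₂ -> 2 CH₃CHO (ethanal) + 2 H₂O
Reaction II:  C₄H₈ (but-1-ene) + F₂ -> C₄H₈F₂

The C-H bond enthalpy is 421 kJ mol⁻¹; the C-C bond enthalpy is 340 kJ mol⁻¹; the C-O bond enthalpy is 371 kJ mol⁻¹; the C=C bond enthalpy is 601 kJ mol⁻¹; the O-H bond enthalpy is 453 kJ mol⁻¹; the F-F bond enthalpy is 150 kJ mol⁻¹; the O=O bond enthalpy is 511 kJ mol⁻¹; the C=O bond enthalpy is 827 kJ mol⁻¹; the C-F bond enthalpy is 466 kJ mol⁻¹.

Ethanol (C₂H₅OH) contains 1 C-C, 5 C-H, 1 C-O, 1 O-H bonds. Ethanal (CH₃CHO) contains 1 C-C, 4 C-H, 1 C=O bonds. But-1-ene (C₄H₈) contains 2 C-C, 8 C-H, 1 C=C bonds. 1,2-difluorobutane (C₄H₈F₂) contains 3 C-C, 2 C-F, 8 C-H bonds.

Reaction I:
  Bonds broken (reactants):
    C-C: 2 × 340 = 680
    C-H: 10 × 421 = 4210
    C-O: 2 × 371 = 742
    O-H: 2 × 453 = 906
    O=O: 1 × 511 = 511
    Σ(broken) = 7049 kJ
  Bonds formed (products):
    C-C: 2 × 340 = 680
    C-H: 8 × 421 = 3368
    C=O: 2 × 827 = 1654
    O-H: 4 × 453 = 1812
    Σ(formed) = 7514 kJ
  ΔH_I = 7049 − 7514 = −465 kJ
Reaction II:
  Bonds broken (reactants):
    C-C: 2 × 340 = 680
    C-H: 8 × 421 = 3368
    C=C: 1 × 601 = 601
    F-F: 1 × 150 = 150
    Σ(broken) = 4799 kJ
  Bonds formed (products):
    C-C: 3 × 340 = 1020
    C-F: 2 × 466 = 932
    C-H: 8 × 421 = 3368
    Σ(formed) = 5320 kJ
  ΔH_II = 4799 − 5320 = −521 kJ
ΔH_I − ΔH_II = +56 kJ, so reaction II has the more negative ΔH; |ΔH_I − ΔH_II| = 56 kJ.

Reaction II, by 56 kJ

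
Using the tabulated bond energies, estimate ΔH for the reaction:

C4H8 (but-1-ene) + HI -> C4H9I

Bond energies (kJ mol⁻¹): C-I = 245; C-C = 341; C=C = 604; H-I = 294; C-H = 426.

ΔH ≈ −114 kJ

Bonds broken (reactants):
  C-C: 2 × 341 = 682
  C-H: 8 × 426 = 3408
  C=C: 1 × 604 = 604
  H-I: 1 × 294 = 294
  Σ(broken) = 4988 kJ
Bonds formed (products):
  C-C: 3 × 341 = 1023
  C-H: 9 × 426 = 3834
  C-I: 1 × 245 = 245
  Σ(formed) = 5102 kJ
ΔH = Σ(broken) − Σ(formed) = 4988 − 5102 = −114 kJ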